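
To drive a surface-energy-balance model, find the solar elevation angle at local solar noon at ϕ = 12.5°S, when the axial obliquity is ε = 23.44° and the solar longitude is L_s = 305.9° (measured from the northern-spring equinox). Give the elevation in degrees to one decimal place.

83.7°

Solar declination: sin δ = sin ε · sin L_s = sin 23.44° × sin 305.9° = -0.32223, so δ = -18.798°.
At local noon the hour angle is zero, so the zenith angle equals |ϕ − δ| = |-12.5° − (-18.798°)| = 6.298°.
Elevation = 90° − 6.298° = 83.7°.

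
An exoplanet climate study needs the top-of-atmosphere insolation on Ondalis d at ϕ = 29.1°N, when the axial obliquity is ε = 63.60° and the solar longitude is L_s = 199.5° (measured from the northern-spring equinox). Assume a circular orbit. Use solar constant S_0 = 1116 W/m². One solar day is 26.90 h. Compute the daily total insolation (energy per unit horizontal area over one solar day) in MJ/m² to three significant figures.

21.3 MJ/m²

Solar declination: sin δ = sin ε · sin L_s = sin 63.60° × sin 199.5° = -0.29899, so δ = -17.397°.
cos h₀ = −tan(+29.1°) tan(-17.397°) = 0.1744, h₀ = 1.3955 rad.
Bracket: h₀ sin ϕ sin δ + cos ϕ cos δ sin h₀ = 1.3955×0.48634×-0.29899 + 0.87377×0.95425×0.98468 = -0.202921 + 0.821021 = 0.618100.
Q̄ = (S_0/π) × [bracket] = (1116/π) × 0.618100 = 219.57 W/m².
Daily total = Q̄ × 26.90 h × 3600 s/h = 219.57 × 26.90 × 3600 / 10⁶ = 21.26 MJ/m².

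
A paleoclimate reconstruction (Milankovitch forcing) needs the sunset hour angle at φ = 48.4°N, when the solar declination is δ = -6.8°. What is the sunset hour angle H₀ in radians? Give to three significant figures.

H₀ = 1.44 rad

cos H₀ = −tan φ · tan δ = −tan(+48.4°) × tan(-6.800°) = 0.1343, so H₀ = 1.4361 rad = 82.28°.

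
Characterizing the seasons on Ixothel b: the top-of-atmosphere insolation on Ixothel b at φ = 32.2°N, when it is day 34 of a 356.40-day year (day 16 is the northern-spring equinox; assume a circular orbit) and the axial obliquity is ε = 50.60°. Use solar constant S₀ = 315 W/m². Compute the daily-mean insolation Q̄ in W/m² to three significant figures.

Solar longitude: λ_s = 360° × (34 − 16)/356.40 = 18.182°.
sin δ = sin 50.60° × sin 18.182° = 0.24112, so δ = +13.953°.
cos H₀ = −tan(+32.2°) tan(+13.953°) = -0.1565, H₀ = 1.7279 rad.
Bracket: H₀ sin φ sin δ + cos φ cos δ sin H₀ = 1.7279×0.53288×0.24112 + 0.84619×0.97050×0.98768 = 0.222014 + 0.811110 = 1.033124.
Q̄ = (S₀/π) × [bracket] = (315/π) × 1.033124 = 103.6 W/m².

Q̄ ≈ 104 W/m²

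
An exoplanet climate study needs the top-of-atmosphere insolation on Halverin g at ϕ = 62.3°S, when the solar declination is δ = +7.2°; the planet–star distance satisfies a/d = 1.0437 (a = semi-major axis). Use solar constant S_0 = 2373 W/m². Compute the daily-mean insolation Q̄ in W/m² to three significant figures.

cos h₀ = −tan(-62.3°) tan(+7.200°) = 0.2406, h₀ = 1.3278 rad.
Bracket: h₀ sin ϕ sin δ + cos ϕ cos δ sin h₀ = 1.3278×-0.88539×0.12533 + 0.46484×0.99211×0.97062 = -0.147341 + 0.447623 = 0.300282.
Inverse-square distance factor (a/d)² = 1.0437² = 1.089310.
Q̄ = (S_0/π) × 1.089310 × [bracket] = (2373/π) × 1.089310 × 0.300282 = 247.1 W/m².

Q̄ ≈ 247 W/m²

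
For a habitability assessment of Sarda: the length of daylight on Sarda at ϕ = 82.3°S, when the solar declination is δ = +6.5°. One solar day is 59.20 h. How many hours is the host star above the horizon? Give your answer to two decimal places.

cos h₀ = −tan ϕ · tan δ = −tan(-82.3°) × tan(+6.500°) = 0.8427, so h₀ = 0.5685 rad = 32.58°.
Daylight = 2h₀/(2π) × 59.20 h = (0.5685/π) × 59.20 = 10.71 h.

10.71 h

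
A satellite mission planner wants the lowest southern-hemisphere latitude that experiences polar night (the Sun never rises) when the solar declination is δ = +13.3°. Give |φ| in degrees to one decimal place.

Polar night requires cos H₀ = −tan φ tan δ ≥ 1, i.e. tan φ tan δ ≤ −1.
The boundary is |tan φ| · |tan δ| = 1, so |φ| = 90° − |δ| = 90° − 13.3° = 76.7° in the southern hemisphere.

|φ| = 76.7°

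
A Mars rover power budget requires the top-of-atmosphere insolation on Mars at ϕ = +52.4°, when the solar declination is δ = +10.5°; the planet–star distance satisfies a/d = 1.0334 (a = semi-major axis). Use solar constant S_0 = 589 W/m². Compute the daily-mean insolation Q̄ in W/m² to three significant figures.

Q̄ ≈ 169 W/m²

cos h₀ = −tan(+52.4°) tan(+10.500°) = -0.2407, h₀ = 1.8138 rad.
Bracket: h₀ sin ϕ sin δ + cos ϕ cos δ sin h₀ = 1.8138×0.79229×0.18224 + 0.61015×0.98325×0.97061 = 0.261889 + 0.582298 = 0.844187.
Inverse-square distance factor (a/d)² = 1.0334² = 1.067916.
Q̄ = (S_0/π) × 1.067916 × [bracket] = (589/π) × 1.067916 × 0.844187 = 169.0 W/m².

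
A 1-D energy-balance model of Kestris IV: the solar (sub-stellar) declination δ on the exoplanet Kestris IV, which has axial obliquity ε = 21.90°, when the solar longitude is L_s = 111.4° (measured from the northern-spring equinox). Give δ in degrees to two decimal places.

δ = +20.32°

sin δ = sin ε · sin L_s = sin 21.90° × sin 111.4° = 0.347272.
δ = arcsin(0.347272) = +20.32°.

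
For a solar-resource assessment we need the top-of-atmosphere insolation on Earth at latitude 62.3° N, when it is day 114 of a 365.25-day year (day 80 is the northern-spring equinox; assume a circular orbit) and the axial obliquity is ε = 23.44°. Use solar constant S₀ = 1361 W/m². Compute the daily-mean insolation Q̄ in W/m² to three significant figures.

Solar longitude: λ_s = 360° × (114 − 80)/365.25 = 33.511°.
sin δ = sin 23.44° × sin 33.511° = 0.21962, so δ = +12.687°.
cos H₀ = −tan(+62.3°) tan(+12.687°) = -0.4288, H₀ = 2.0139 rad.
Bracket: H₀ sin φ sin δ + cos φ cos δ sin H₀ = 2.0139×0.88539×0.21962 + 0.46484×0.97559×0.90341 = 0.391602 + 0.409690 = 0.801292.
Q̄ = (S₀/π) × [bracket] = (1361/π) × 0.801292 = 347.1 W/m².

Q̄ ≈ 347 W/m²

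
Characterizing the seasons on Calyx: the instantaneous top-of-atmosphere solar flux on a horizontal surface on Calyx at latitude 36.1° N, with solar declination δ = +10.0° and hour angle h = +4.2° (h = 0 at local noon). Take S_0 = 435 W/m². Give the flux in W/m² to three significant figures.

390 W/m²

cos θ_z = sin ϕ sin δ + cos ϕ cos δ cos h = 0.102313 + 0.793578 = 0.895891.
Flux = S_0 · cos θ_z = 435 × 0.895891 = 389.7 W/m².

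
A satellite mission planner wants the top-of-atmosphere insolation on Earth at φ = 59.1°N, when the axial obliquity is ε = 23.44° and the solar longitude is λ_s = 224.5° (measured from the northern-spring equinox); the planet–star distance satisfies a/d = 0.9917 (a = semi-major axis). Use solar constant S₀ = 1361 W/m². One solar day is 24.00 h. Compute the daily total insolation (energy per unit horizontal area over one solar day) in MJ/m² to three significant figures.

6.50 MJ/m²

Solar declination: sin δ = sin ε · sin λ_s = sin 23.44° × sin 224.5° = -0.27881, so δ = -16.189°.
cos H₀ = −tan(+59.1°) tan(-16.189°) = 0.4851, H₀ = 1.0643 rad.
Bracket: H₀ sin φ sin δ + cos φ cos δ sin H₀ = 1.0643×0.85806×-0.27881 + 0.51354×0.96035×0.87446 = -0.254619 + 0.431265 = 0.176646.
Inverse-square distance factor (a/d)² = 0.9917² = 0.983469.
Q̄ = (S₀/π) × 0.983469 × [bracket] = (1361/π) × 0.983469 × 0.176646 = 75.261 W/m².
Daily total = Q̄ × 24.00 h × 3600 s/h = 75.261 × 24.00 × 3600 / 10⁶ = 6.503 MJ/m².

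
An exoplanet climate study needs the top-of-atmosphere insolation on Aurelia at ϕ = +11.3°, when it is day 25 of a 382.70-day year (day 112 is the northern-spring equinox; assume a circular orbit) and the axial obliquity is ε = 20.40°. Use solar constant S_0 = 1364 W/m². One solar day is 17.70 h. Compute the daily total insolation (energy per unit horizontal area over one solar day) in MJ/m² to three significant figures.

Solar longitude: L_s = 360° × (25 − 112)/382.70 = -81.840°, i.e. -81.840° + 360° = 278.160°.
sin δ = sin 20.40° × sin 278.160° = -0.34504, so δ = -20.184°.
cos h₀ = −tan(+11.3°) tan(-20.184°) = 0.0735, h₀ = 1.4973 rad.
Bracket: h₀ sin ϕ sin δ + cos ϕ cos δ sin h₀ = 1.4973×0.19595×-0.34504 + 0.98061×0.93859×0.99730 = -0.101233 + 0.917906 = 0.816673.
Q̄ = (S_0/π) × [bracket] = (1364/π) × 0.816673 = 354.58 W/m².
Daily total = Q̄ × 17.70 h × 3600 s/h = 354.58 × 17.70 × 3600 / 10⁶ = 22.59 MJ/m².

22.6 MJ/m²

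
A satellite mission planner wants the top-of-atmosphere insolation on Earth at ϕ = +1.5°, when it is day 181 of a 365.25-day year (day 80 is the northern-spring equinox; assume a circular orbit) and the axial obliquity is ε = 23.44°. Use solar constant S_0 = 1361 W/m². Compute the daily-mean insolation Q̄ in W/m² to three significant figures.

Q̄ ≈ 405 W/m²

Solar longitude: L_s = 360° × (181 − 80)/365.25 = 99.548°.
sin δ = sin 23.44° × sin 99.548° = 0.39228, so δ = +23.096°.
cos h₀ = −tan(+1.5°) tan(+23.096°) = -0.0112, h₀ = 1.5820 rad.
Bracket: h₀ sin ϕ sin δ + cos ϕ cos δ sin h₀ = 1.5820×0.02618×0.39228 + 0.99966×0.91985×0.99994 = 0.016247 + 0.919482 = 0.935729.
Q̄ = (S_0/π) × [bracket] = (1361/π) × 0.935729 = 405.4 W/m².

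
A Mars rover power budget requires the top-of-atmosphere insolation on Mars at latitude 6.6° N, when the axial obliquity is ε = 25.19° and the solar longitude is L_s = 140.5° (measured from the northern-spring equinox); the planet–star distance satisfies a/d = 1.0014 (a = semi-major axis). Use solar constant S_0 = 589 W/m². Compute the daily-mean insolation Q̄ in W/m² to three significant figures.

Solar declination: sin δ = sin ε · sin L_s = sin 25.19° × sin 140.5° = 0.27073, so δ = +15.708°.
cos h₀ = −tan(+6.6°) tan(+15.708°) = -0.0325, h₀ = 1.6033 rad.
Bracket: h₀ sin ϕ sin δ + cos ϕ cos δ sin h₀ = 1.6033×0.11494×0.27073 + 0.99337×0.96266×0.99947 = 0.049891 + 0.955771 = 1.005662.
Inverse-square distance factor (a/d)² = 1.0014² = 1.002802.
Q̄ = (S_0/π) × 1.002802 × [bracket] = (589/π) × 1.002802 × 1.005662 = 189.1 W/m².

Q̄ ≈ 189 W/m²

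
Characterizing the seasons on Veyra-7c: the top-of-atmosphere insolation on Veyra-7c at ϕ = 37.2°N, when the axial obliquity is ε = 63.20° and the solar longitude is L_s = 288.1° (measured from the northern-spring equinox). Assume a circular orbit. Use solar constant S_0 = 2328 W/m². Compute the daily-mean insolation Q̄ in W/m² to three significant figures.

Solar declination: sin δ = sin ε · sin L_s = sin 63.20° × sin 288.1° = -0.84842, so δ = -58.040°.
cos h₀ = −tan(+37.2°) tan(-58.040°) = 1.2166 ≥ 1 ⇒ polar night, h₀ = 0 and Q̄ = 0.

Q̄ ≈ 0.00 W/m²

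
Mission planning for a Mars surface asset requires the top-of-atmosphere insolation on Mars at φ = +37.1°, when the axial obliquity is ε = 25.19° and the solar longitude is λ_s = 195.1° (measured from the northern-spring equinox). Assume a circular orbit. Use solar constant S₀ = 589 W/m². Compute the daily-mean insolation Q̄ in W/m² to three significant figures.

Q̄ ≈ 129 W/m²

Solar declination: sin δ = sin ε · sin λ_s = sin 25.19° × sin 195.1° = -0.11088, so δ = -6.366°.
cos H₀ = −tan(+37.1°) tan(-6.366°) = 0.0844, H₀ = 1.4863 rad.
Bracket: H₀ sin φ sin δ + cos φ cos δ sin H₀ = 1.4863×0.60321×-0.11088 + 0.79758×0.99383×0.99643 = -0.099410 + 0.789829 = 0.690419.
Q̄ = (S₀/π) × [bracket] = (589/π) × 0.690419 = 129.4 W/m².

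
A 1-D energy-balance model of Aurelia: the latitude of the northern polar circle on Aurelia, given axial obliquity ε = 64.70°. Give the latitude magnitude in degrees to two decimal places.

The polar circle is the lowest latitude that experiences at least one full rotation of continuous daylight at the northern-summer solstice; it lies at |φ| = 90° − ε = 90° − 64.70° = 25.30°.

25.30°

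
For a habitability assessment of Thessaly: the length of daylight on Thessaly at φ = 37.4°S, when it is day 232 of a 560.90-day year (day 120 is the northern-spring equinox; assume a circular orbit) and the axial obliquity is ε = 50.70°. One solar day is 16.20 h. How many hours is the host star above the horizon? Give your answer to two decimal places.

3.05 h

Solar longitude: λ_s = 360° × (232 − 120)/560.90 = 71.884°.
sin δ = sin 50.70° × sin 71.884° = 0.73548, so δ = +47.348°.
cos H₀ = −tan φ · tan δ = −tan(-37.4°) × tan(+47.348°) = 0.8299, so H₀ = 0.5918 rad = 33.91°.
Daylight = 2H₀/(2π) × 16.20 h = (0.5918/π) × 16.20 = 3.05 h.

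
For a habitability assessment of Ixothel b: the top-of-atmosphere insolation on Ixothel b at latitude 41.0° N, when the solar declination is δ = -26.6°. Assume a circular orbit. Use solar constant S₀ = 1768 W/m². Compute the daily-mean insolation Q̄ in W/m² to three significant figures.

Q̄ ≈ 157 W/m²

cos H₀ = −tan(+41.0°) tan(-26.600°) = 0.4353, H₀ = 1.1204 rad.
Bracket: H₀ sin φ sin δ + cos φ cos δ sin H₀ = 1.1204×0.65606×-0.44776 + 0.75471×0.89415×0.90028 = -0.329126 + 0.607531 = 0.278405.
Q̄ = (S₀/π) × [bracket] = (1768/π) × 0.278405 = 156.7 W/m².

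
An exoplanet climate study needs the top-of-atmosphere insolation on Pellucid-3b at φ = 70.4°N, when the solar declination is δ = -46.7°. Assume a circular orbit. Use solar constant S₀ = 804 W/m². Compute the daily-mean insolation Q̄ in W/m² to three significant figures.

cos H₀ = −tan(+70.4°) tan(-46.700°) = 2.9801 ≥ 1 ⇒ polar night, H₀ = 0 and Q̄ = 0.

Q̄ ≈ 0.00 W/m²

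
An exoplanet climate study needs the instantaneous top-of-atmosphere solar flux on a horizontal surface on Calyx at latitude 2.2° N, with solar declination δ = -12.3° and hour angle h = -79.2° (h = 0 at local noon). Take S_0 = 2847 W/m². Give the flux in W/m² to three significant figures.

498 W/m²

cos θ_z = sin ϕ sin δ + cos ϕ cos δ cos h = -0.008178 + 0.182945 = 0.174767.
Flux = S_0 · cos θ_z = 2847 × 0.174767 = 497.6 W/m².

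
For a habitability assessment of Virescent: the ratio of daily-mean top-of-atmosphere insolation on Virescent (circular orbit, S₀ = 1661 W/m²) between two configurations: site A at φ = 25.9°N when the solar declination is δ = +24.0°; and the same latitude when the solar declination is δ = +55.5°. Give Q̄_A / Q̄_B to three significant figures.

— Configuration A (φ=+25.9°):
cos H₀ = −tan(+25.9°) tan(+24.000°) = -0.2162, H₀ = 1.7887 rad.
Bracket: H₀ sin φ sin δ + cos φ cos δ sin H₀ = 1.7887×0.43680×0.40674 + 0.89956×0.91355×0.97635 = 0.317788 + 0.802358 = 1.120146.
Q̄ = (S₀/π) × [bracket] = (1661/π) × 1.120146 = 592.24 W/m².
— Configuration B (φ=+25.9°):
cos H₀ = −tan(+25.9°) tan(+55.500°) = -0.7065, H₀ = 2.3554 rad.
Bracket: H₀ sin φ sin δ + cos φ cos δ sin H₀ = 2.3554×0.43680×0.82413 + 0.89956×0.56641×0.70770 = 0.847897 + 0.360587 = 1.208484.
Q̄ = (S₀/π) × [bracket] = (1661/π) × 1.208484 = 638.94 W/m².
Ratio Q̄_A / Q̄_B = 592.24 / 638.94 = 0.9269.

Q̄_A / Q̄_B ≈ 0.927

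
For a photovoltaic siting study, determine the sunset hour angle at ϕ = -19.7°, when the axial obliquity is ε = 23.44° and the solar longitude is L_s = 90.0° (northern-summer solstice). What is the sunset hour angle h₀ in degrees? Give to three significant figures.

Solar declination: sin δ = sin ε · sin L_s = sin 23.44° × sin 90.0° = 0.39779, so δ = +23.440°.
cos h₀ = −tan ϕ · tan δ = −tan(-19.7°) × tan(+23.440°) = 0.1552, so h₀ = 1.4149 rad = 81.07°.

h₀ = 81.1°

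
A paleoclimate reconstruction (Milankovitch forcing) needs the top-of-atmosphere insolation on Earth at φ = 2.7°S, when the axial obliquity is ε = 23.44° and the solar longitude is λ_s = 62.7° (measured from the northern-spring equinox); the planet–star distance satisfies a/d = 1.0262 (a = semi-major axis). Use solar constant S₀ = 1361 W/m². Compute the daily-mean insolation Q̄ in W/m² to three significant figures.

Q̄ ≈ 414 W/m²

Solar declination: sin δ = sin ε · sin λ_s = sin 23.44° × sin 62.7° = 0.35348, so δ = +20.700°.
cos H₀ = −tan(-2.7°) tan(+20.700°) = 0.0178, H₀ = 1.5530 rad.
Bracket: H₀ sin φ sin δ + cos φ cos δ sin H₀ = 1.5530×-0.04711×0.35348 + 0.99889×0.93544×0.99984 = -0.025861 + 0.934252 = 0.908391.
Inverse-square distance factor (a/d)² = 1.0262² = 1.053086.
Q̄ = (S₀/π) × 1.053086 × [bracket] = (1361/π) × 1.053086 × 0.908391 = 414.4 W/m².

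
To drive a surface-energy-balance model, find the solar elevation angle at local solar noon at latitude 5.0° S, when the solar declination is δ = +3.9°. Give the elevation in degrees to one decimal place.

81.1°

At local noon the hour angle is zero, so the zenith angle equals |φ − δ| = |-5.0° − (+3.900°)| = 8.900°.
Elevation = 90° − 8.900° = 81.1°.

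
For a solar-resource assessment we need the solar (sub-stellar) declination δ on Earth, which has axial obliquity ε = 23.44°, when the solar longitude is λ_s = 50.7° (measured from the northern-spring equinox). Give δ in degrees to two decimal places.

sin δ = sin ε · sin λ_s = sin 23.44° × sin 50.7° = 0.307825.
δ = arcsin(0.307825) = +17.93°.

δ = +17.93°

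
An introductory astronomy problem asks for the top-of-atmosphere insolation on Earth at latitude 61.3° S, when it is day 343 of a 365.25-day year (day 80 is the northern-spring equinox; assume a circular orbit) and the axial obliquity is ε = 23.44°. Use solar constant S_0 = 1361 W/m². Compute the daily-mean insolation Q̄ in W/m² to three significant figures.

Solar longitude: L_s = 360° × (343 − 80)/365.25 = 259.220°.
sin δ = sin 23.44° × sin 259.220° = -0.39077, so δ = -23.002°.
cos h₀ = −tan(-61.3°) tan(-23.002°) = -0.7754, h₀ = 2.4582 rad.
Bracket: h₀ sin ϕ sin δ + cos ϕ cos δ sin h₀ = 2.4582×-0.87715×-0.39077 + 0.48022×0.92049×0.63146 = 0.842582 + 0.279129 = 1.121711.
Q̄ = (S_0/π) × [bracket] = (1361/π) × 1.121711 = 485.9 W/m².

Q̄ ≈ 486 W/m²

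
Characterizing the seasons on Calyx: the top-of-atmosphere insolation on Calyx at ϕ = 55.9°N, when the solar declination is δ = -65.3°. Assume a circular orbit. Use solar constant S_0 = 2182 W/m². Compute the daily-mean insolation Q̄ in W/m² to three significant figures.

Q̄ ≈ 0.00 W/m²

cos h₀ = −tan(+55.9°) tan(-65.300°) = 3.2112 ≥ 1 ⇒ polar night, h₀ = 0 and Q̄ = 0.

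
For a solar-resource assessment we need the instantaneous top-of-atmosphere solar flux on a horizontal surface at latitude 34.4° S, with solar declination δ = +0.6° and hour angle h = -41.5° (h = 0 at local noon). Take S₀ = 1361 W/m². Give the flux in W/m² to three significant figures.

833 W/m²

cos θ_z = sin φ sin δ + cos φ cos δ cos h = -0.005916 + 0.617940 = 0.612024.
Flux = S₀ · cos θ_z = 1361 × 0.612024 = 833.0 W/m².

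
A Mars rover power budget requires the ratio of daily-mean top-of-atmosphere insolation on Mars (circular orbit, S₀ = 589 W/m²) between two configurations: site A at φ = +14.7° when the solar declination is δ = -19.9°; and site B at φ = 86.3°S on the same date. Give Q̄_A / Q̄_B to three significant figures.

— Configuration A (φ=+14.7°):
cos H₀ = −tan(+14.7°) tan(-19.900°) = 0.0950, H₀ = 1.4757 rad.
Bracket: H₀ sin φ sin δ + cos φ cos δ sin H₀ = 1.4757×0.25376×-0.34038 + 0.96727×0.94029×0.99548 = -0.127463 + 0.905403 = 0.777940.
Q̄ = (S₀/π) × [bracket] = (589/π) × 0.777940 = 145.85 W/m².
— Configuration B (φ=-86.3°):
cos H₀ = −tan(-86.3°) tan(-19.900°) = -5.5978 ≤ −1 ⇒ polar day, H₀ = π.
Bracket: H₀ sin φ sin δ + cos φ cos δ sin H₀ = 3.1416×-0.99792×-0.34038 + 0.06453×0.94029×0.00000 = 1.067114 + 0.000000 = 1.067114.
Q̄ = (S₀/π) × [bracket] = (589/π) × 1.067114 = 200.07 W/m².
Ratio Q̄_A / Q̄_B = 145.85 / 200.07 = 0.7290.

Q̄_A / Q̄_B ≈ 0.729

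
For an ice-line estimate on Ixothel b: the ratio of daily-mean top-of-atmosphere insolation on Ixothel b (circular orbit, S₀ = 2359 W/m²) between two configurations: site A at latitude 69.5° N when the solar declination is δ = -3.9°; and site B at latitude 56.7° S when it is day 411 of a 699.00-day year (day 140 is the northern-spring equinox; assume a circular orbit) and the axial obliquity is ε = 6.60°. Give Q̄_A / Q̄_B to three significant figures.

— Configuration A (φ=+69.5°):
cos H₀ = −tan(+69.5°) tan(-3.900°) = 0.1823, H₀ = 1.3874 rad.
Bracket: H₀ sin φ sin δ + cos φ cos δ sin H₀ = 1.3874×0.93667×-0.06802 + 0.35021×0.99768×0.98324 = -0.088394 + 0.343542 = 0.255148.
Q̄ = (S₀/π) × [bracket] = (2359/π) × 0.255148 = 191.59 W/m².
— Configuration B (φ=-56.7°):
Solar longitude: λ_s = 360° × (411 − 140)/699.00 = 139.571°.
sin δ = sin 6.60° × sin 139.571° = 0.07454, so δ = +4.275°.
cos H₀ = −tan(-56.7°) tan(+4.275°) = 0.1138, H₀ = 1.4568 rad.
Bracket: H₀ sin φ sin δ + cos φ cos δ sin H₀ = 1.4568×-0.83581×0.07454 + 0.54902×0.99722×0.99350 = -0.090761 + 0.543935 = 0.453174.
Q̄ = (S₀/π) × [bracket] = (2359/π) × 0.453174 = 340.29 W/m².
Ratio Q̄_A / Q̄_B = 191.59 / 340.29 = 0.5630.

Q̄_A / Q̄_B ≈ 0.563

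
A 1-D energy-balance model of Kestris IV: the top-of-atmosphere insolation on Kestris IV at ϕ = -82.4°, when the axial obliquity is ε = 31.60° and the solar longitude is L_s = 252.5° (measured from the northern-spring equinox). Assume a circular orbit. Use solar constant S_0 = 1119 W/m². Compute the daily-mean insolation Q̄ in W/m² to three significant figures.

Solar declination: sin δ = sin ε · sin L_s = sin 31.60° × sin 252.5° = -0.49973, so δ = -29.982°.
cos h₀ = −tan(-82.4°) tan(-29.982°) = -4.3240 ≤ −1 ⇒ polar day, h₀ = π.
Bracket: h₀ sin ϕ sin δ + cos ϕ cos δ sin h₀ = 3.1416×-0.99122×-0.49973 + 0.13226×0.86618×0.00000 = 1.556168 + 0.000000 = 1.556168.
Q̄ = (S_0/π) × [bracket] = (1119/π) × 1.556168 = 554.3 W/m².

Q̄ ≈ 554 W/m²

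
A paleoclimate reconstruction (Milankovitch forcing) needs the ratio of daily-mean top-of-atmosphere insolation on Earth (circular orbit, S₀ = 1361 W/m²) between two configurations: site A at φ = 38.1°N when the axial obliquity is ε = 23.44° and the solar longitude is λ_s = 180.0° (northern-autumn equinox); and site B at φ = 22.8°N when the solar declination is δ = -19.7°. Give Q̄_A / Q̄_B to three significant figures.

Q̄_A / Q̄_B ≈ 1.17

— Configuration A (φ=+38.1°):
Solar declination: sin δ = sin ε · sin λ_s = sin 23.44° × sin 180.0° = 0.00000, so δ = +0.000°.
cos H₀ = −tan(+38.1°) tan(+0.000°) = -0.0000, H₀ = 1.5708 rad.
Bracket: H₀ sin φ sin δ + cos φ cos δ sin H₀ = 1.5708×0.61704×0.00000 + 0.78694×1.00000×1.00000 = 0.000000 + 0.786940 = 0.786940.
Q̄ = (S₀/π) × [bracket] = (1361/π) × 0.786940 = 340.92 W/m².
— Configuration B (φ=+22.8°):
cos H₀ = −tan(+22.8°) tan(-19.700°) = 0.1505, H₀ = 1.4197 rad.
Bracket: H₀ sin φ sin δ + cos φ cos δ sin H₀ = 1.4197×0.38752×-0.33710 + 0.92186×0.94147×0.98861 = -0.185460 + 0.858018 = 0.672558.
Q̄ = (S₀/π) × [bracket] = (1361/π) × 0.672558 = 291.37 W/m².
Ratio Q̄_A / Q̄_B = 340.92 / 291.37 = 1.170.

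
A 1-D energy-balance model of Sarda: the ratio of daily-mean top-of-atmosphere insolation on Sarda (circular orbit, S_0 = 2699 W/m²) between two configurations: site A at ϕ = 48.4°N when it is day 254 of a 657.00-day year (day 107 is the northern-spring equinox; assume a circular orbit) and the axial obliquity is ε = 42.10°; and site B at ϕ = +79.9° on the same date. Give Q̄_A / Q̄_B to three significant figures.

— Configuration A (ϕ=+48.4°):
Solar longitude: L_s = 360° × (254 − 107)/657.00 = 80.548°.
sin δ = sin 42.10° × sin 80.548° = 0.66132, so δ = +41.401°.
cos h₀ = −tan(+48.4°) tan(+41.401°) = -0.9930, h₀ = 3.0234 rad.
Bracket: h₀ sin ϕ sin δ + cos ϕ cos δ sin h₀ = 3.0234×0.74780×0.66132 + 0.66393×0.75010×0.11791 = 1.495177 + 0.058721 = 1.553898.
Q̄ = (S_0/π) × [bracket] = (2699/π) × 1.553898 = 1335.0 W/m².
— Configuration B (ϕ=+79.9°):
cos h₀ = −tan(+79.9°) tan(+41.401°) = -4.9495 ≤ −1 ⇒ polar day, h₀ = π.
Bracket: h₀ sin ϕ sin δ + cos ϕ cos δ sin h₀ = 3.1416×0.98450×0.66132 + 0.17537×0.75010×0.00000 = 2.045400 + 0.000000 = 2.045400.
Q̄ = (S_0/π) × [bracket] = (2699/π) × 2.045400 = 1757.2 W/m².
Ratio Q̄_A / Q̄_B = 1335.0 / 1757.2 = 0.7597.

Q̄_A / Q̄_B ≈ 0.760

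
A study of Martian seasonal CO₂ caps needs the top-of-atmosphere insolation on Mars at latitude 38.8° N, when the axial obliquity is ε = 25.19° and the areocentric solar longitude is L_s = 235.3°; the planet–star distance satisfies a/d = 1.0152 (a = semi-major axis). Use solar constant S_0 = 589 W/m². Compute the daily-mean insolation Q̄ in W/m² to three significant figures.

Q̄ ≈ 80.9 W/m²

sin δ = sin 25.19° × sin 235.3° = -0.34992, so δ = -20.483°.
cos h₀ = −tan(+38.8°) tan(-20.483°) = 0.3003, h₀ = 1.2658 rad.
Bracket: h₀ sin ϕ sin δ + cos ϕ cos δ sin h₀ = 1.2658×0.62660×-0.34992 + 0.77934×0.93678×0.95383 = -0.277539 + 0.696363 = 0.418824.
Inverse-square distance factor (a/d)² = 1.0152² = 1.030631.
Q̄ = (S_0/π) × 1.030631 × [bracket] = (589/π) × 1.030631 × 0.418824 = 80.93 W/m².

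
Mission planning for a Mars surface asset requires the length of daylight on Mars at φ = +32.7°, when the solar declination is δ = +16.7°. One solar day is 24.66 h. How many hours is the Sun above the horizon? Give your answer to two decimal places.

13.85 h

cos H₀ = −tan φ · tan δ = −tan(+32.7°) × tan(+16.700°) = -0.1926, so H₀ = 1.7646 rad = 101.10°.
Daylight = 2H₀/(2π) × 24.66 h = (1.7646/π) × 24.66 = 13.85 h.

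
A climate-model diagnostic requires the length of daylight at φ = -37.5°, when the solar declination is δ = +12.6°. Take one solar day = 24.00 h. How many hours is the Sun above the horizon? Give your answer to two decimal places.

cos H₀ = −tan φ · tan δ = −tan(-37.5°) × tan(+12.600°) = 0.1715, so H₀ = 1.3984 rad = 80.12°.
Daylight = 2H₀/(2π) × 24.00 h = (1.3984/π) × 24.00 = 10.68 h.

10.68 h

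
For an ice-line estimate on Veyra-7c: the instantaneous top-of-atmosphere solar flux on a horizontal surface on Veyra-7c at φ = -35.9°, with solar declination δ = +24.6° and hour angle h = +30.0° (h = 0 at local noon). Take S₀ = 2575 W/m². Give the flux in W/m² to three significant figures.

cos θ_z = sin φ sin δ + cos φ cos δ cos h = -0.244096 + 0.637844 = 0.393748.
Flux = S₀ · cos θ_z = 2575 × 0.393748 = 1014 W/m².

1.01e+03 W/m²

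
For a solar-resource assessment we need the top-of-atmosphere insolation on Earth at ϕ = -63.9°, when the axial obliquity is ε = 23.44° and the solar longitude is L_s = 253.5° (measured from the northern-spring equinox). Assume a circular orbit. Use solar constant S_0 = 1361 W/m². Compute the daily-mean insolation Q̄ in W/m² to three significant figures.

Solar declination: sin δ = sin ε · sin L_s = sin 23.44° × sin 253.5° = -0.38141, so δ = -22.421°.
cos h₀ = −tan(-63.9°) tan(-22.421°) = -0.8422, h₀ = 2.5722 rad.
Bracket: h₀ sin ϕ sin δ + cos ϕ cos δ sin h₀ = 2.5722×-0.89803×-0.38141 + 0.43994×0.92441×0.53914 = 0.881024 + 0.219260 = 1.100284.
Q̄ = (S_0/π) × [bracket] = (1361/π) × 1.100284 = 476.7 W/m².

Q̄ ≈ 477 W/m²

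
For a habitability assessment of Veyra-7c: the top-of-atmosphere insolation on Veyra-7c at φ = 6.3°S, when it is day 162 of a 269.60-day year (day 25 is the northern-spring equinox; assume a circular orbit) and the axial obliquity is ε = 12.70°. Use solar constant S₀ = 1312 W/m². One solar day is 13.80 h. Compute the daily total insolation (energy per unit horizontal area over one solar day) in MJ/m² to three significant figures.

Solar longitude: λ_s = 360° × (162 − 25)/269.60 = 182.938°.
sin δ = sin 12.70° × sin 182.938° = -0.01127, so δ = -0.646°.
cos H₀ = −tan(-6.3°) tan(-0.646°) = -0.0012, H₀ = 1.5720 rad.
Bracket: H₀ sin φ sin δ + cos φ cos δ sin H₀ = 1.5720×-0.10973×-0.01127 + 0.99396×0.99994×1.00000 = 0.001944 + 0.993900 = 0.995844.
Q̄ = (S₀/π) × [bracket] = (1312/π) × 0.995844 = 415.89 W/m².
Daily total = Q̄ × 13.80 h × 3600 s/h = 415.89 × 13.80 × 3600 / 10⁶ = 20.66 MJ/m².

20.7 MJ/m²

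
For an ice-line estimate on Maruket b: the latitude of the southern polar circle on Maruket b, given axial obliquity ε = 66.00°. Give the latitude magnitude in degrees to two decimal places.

24.00°

The polar circle is the lowest latitude that experiences at least one full rotation of continuous darkness at the northern-summer solstice; it lies at |φ| = 90° − ε = 90° − 66.00° = 24.00°.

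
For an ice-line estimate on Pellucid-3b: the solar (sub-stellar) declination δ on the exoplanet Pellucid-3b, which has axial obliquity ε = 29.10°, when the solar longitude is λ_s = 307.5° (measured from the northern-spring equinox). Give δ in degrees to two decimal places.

δ = -22.70°

sin δ = sin ε · sin λ_s = sin 29.10° × sin 307.5° = -0.385836.
δ = arcsin(-0.385836) = -22.70°.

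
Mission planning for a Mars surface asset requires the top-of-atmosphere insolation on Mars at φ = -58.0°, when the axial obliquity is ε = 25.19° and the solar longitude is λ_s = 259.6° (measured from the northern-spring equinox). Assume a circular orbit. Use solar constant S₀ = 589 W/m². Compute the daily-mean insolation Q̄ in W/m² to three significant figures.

Q̄ ≈ 221 W/m²

Solar declination: sin δ = sin ε · sin λ_s = sin 25.19° × sin 259.6° = -0.41863, so δ = -24.748°.
cos H₀ = −tan(-58.0°) tan(-24.748°) = -0.7377, H₀ = 2.4005 rad.
Bracket: H₀ sin φ sin δ + cos φ cos δ sin H₀ = 2.4005×-0.84805×-0.41863 + 0.52992×0.90816×0.67513 = 0.852224 + 0.324908 = 1.177132.
Q̄ = (S₀/π) × [bracket] = (589/π) × 1.177132 = 220.7 W/m².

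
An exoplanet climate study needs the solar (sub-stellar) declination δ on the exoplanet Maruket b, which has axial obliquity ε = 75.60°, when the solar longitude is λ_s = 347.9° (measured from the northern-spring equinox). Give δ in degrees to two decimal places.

sin δ = sin ε · sin λ_s = sin 75.60° × sin 347.9° = -0.203033.
δ = arcsin(-0.203033) = -11.71°.

δ = -11.71°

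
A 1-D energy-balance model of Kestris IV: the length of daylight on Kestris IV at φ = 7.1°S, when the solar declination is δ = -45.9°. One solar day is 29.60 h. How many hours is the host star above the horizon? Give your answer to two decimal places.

cos H₀ = −tan φ · tan δ = −tan(-7.1°) × tan(-45.900°) = -0.1285, so H₀ = 1.6997 rad = 97.38°.
Daylight = 2H₀/(2π) × 29.60 h = (1.6997/π) × 29.60 = 16.01 h.

16.01 h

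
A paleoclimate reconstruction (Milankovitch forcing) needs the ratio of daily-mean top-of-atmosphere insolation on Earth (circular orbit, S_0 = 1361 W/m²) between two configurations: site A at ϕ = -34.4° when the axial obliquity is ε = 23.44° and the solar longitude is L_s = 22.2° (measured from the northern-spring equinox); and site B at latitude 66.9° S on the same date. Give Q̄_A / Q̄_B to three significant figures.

— Configuration A (ϕ=-34.4°):
Solar declination: sin δ = sin ε · sin L_s = sin 23.44° × sin 22.2° = 0.15030, so δ = +8.644°.
cos h₀ = −tan(-34.4°) tan(+8.644°) = 0.1041, h₀ = 1.4665 rad.
Bracket: h₀ sin ϕ sin δ + cos ϕ cos δ sin h₀ = 1.4665×-0.56497×0.15030 + 0.82511×0.98864×0.99457 = -0.124528 + 0.811307 = 0.686779.
Q̄ = (S_0/π) × [bracket] = (1361/π) × 0.686779 = 297.53 W/m².
— Configuration B (ϕ=-66.9°):
cos h₀ = −tan(-66.9°) tan(+8.644°) = 0.3564, h₀ = 1.2064 rad.
Bracket: h₀ sin ϕ sin δ + cos ϕ cos δ sin h₀ = 1.2064×-0.91982×0.15030 + 0.39234×0.98864×0.93432 = -0.166784 + 0.362407 = 0.195623.
Q̄ = (S_0/π) × [bracket] = (1361/π) × 0.195623 = 84.748 W/m².
Ratio Q̄_A / Q̄_B = 297.53 / 84.748 = 3.511.

Q̄_A / Q̄_B ≈ 3.51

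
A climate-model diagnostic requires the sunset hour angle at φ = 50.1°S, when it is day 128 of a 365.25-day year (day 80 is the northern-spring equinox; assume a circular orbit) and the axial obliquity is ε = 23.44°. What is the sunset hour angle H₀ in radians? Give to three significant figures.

Solar longitude: λ_s = 360° × (128 − 80)/365.25 = 47.310°.
sin δ = sin 23.44° × sin 47.310° = 0.29239, so δ = +17.001°.
cos H₀ = −tan φ · tan δ = −tan(-50.1°) × tan(+17.001°) = 0.3657, so H₀ = 1.1964 rad = 68.55°.

H₀ = 1.20 rad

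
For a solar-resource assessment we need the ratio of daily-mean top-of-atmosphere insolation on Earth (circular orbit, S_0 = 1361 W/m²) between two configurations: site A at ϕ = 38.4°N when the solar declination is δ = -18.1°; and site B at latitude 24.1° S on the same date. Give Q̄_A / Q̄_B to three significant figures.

Q̄_A / Q̄_B ≈ 0.434

— Configuration A (ϕ=+38.4°):
cos h₀ = −tan(+38.4°) tan(-18.100°) = 0.2591, h₀ = 1.3087 rad.
Bracket: h₀ sin ϕ sin δ + cos ϕ cos δ sin h₀ = 1.3087×0.62115×-0.31068 + 0.78369×0.95052×0.96586 = -0.252551 + 0.719482 = 0.466931.
Q̄ = (S_0/π) × [bracket] = (1361/π) × 0.466931 = 202.28 W/m².
— Configuration B (ϕ=-24.1°):
cos h₀ = −tan(-24.1°) tan(-18.100°) = -0.1462, h₀ = 1.7175 rad.
Bracket: h₀ sin ϕ sin δ + cos ϕ cos δ sin h₀ = 1.7175×-0.40833×-0.31068 + 0.91283×0.95052×0.98925 = 0.217882 + 0.858336 = 1.076218.
Q̄ = (S_0/π) × [bracket] = (1361/π) × 1.076218 = 466.24 W/m².
Ratio Q̄_A / Q̄_B = 202.28 / 466.24 = 0.4339.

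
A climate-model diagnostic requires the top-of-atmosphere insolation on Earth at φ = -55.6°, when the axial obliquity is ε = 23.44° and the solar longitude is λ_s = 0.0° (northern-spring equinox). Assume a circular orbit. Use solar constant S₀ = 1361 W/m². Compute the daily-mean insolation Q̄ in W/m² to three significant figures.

Q̄ ≈ 245 W/m²

Solar declination: sin δ = sin ε · sin λ_s = sin 23.44° × sin 0.0° = 0.00000, so δ = +0.000°.
cos H₀ = −tan(-55.6°) tan(+0.000°) = 0.0000, H₀ = 1.5708 rad.
Bracket: H₀ sin φ sin δ + cos φ cos δ sin H₀ = 1.5708×-0.82511×0.00000 + 0.56497×1.00000×1.00000 = -0.000000 + 0.564970 = 0.564970.
Q̄ = (S₀/π) × [bracket] = (1361/π) × 0.564970 = 244.8 W/m².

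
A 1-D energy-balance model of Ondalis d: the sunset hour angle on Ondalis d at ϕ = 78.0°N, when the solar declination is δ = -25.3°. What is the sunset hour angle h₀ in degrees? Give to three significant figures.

h₀ = 0.00°

cos h₀ = −tan ϕ · tan δ = 2.2239 ≥ 1, so the host star never rises (polar night) and h₀ = 0.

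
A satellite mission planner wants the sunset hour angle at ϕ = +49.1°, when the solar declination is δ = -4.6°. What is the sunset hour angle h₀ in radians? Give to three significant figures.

cos h₀ = −tan ϕ · tan δ = −tan(+49.1°) × tan(-4.600°) = 0.0929, so h₀ = 1.4778 rad = 84.67°.

h₀ = 1.48 rad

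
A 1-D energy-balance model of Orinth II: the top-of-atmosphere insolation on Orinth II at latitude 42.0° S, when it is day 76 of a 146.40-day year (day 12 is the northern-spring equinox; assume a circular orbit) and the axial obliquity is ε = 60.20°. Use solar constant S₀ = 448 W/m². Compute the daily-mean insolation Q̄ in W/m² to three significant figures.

Q̄ ≈ 55.0 W/m²

Solar longitude: λ_s = 360° × (76 − 12)/146.40 = 157.377°.
sin δ = sin 60.20° × sin 157.377° = 0.33380, so δ = +19.500°.
cos H₀ = −tan(-42.0°) tan(+19.500°) = 0.3188, H₀ = 1.2463 rad.
Bracket: H₀ sin φ sin δ + cos φ cos δ sin H₀ = 1.2463×-0.66913×0.33380 + 0.74314×0.94264×0.94781 = -0.278368 + 0.663954 = 0.385586.
Q̄ = (S₀/π) × [bracket] = (448/π) × 0.385586 = 54.99 W/m².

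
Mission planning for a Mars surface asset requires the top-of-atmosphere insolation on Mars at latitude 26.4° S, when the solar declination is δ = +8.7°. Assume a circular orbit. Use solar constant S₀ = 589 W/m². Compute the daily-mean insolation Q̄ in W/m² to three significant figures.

Q̄ ≈ 147 W/m²

cos H₀ = −tan(-26.4°) tan(+8.700°) = 0.0760, H₀ = 1.4948 rad.
Bracket: H₀ sin φ sin δ + cos φ cos δ sin H₀ = 1.4948×-0.44464×0.15126 + 0.89571×0.98849×0.99711 = -0.100535 + 0.882842 = 0.782307.
Q̄ = (S₀/π) × [bracket] = (589/π) × 0.782307 = 146.7 W/m².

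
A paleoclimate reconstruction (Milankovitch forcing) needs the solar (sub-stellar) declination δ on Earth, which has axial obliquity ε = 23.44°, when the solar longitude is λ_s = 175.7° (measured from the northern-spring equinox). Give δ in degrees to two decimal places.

δ = +1.71°

sin δ = sin ε · sin λ_s = sin 23.44° × sin 175.7° = 0.029826.
δ = arcsin(0.029826) = +1.71°.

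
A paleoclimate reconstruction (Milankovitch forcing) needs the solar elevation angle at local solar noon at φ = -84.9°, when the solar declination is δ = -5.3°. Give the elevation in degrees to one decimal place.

At local noon the hour angle is zero, so the zenith angle equals |φ − δ| = |-84.9° − (-5.300°)| = 79.600°.
Elevation = 90° − 79.600° = 10.4°.

10.4°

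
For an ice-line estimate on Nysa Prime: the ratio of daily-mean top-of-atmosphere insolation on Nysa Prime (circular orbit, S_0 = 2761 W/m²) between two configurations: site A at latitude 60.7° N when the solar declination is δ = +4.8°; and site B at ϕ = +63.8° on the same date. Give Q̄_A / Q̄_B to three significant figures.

Q̄_A / Q̄_B ≈ 1.08

— Configuration A (ϕ=+60.7°):
cos h₀ = −tan(+60.7°) tan(+4.800°) = -0.1496, h₀ = 1.7210 rad.
Bracket: h₀ sin ϕ sin δ + cos ϕ cos δ sin h₀ = 1.7210×0.87207×0.08368 + 0.48938×0.99649×0.98874 = 0.125590 + 0.482171 = 0.607761.
Q̄ = (S_0/π) × [bracket] = (2761/π) × 0.607761 = 534.13 W/m².
— Configuration B (ϕ=+63.8°):
cos h₀ = −tan(+63.8°) tan(+4.800°) = -0.1707, h₀ = 1.7423 rad.
Bracket: h₀ sin ϕ sin δ + cos ϕ cos δ sin h₀ = 1.7423×0.89726×0.08368 + 0.44151×0.99649×0.98533 = 0.130817 + 0.433506 = 0.564323.
Q̄ = (S_0/π) × [bracket] = (2761/π) × 0.564323 = 495.96 W/m².
Ratio Q̄_A / Q̄_B = 534.13 / 495.96 = 1.077.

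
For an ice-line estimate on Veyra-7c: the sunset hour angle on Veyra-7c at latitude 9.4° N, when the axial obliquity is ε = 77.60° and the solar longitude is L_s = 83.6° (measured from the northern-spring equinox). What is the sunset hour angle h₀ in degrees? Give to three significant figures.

Solar declination: sin δ = sin ε · sin L_s = sin 77.60° × sin 83.6° = 0.97059, so δ = +76.069°.
cos h₀ = −tan ϕ · tan δ = −tan(+9.4°) × tan(+76.069°) = -0.6674, so h₀ = 2.3015 rad = 131.87°.

h₀ = 132°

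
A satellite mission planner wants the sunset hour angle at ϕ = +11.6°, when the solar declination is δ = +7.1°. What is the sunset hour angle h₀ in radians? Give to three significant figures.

cos h₀ = −tan ϕ · tan δ = −tan(+11.6°) × tan(+7.100°) = -0.0256, so h₀ = 1.5964 rad = 91.47°.

h₀ = 1.60 rad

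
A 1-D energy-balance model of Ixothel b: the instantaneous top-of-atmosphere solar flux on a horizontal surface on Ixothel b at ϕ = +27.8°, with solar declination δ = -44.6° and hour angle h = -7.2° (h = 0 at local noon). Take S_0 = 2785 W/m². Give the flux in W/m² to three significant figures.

cos θ_z = sin ϕ sin δ + cos ϕ cos δ cos h = -0.327475 + 0.624878 = 0.297403.
Flux = S_0 · cos θ_z = 2785 × 0.297403 = 828.3 W/m².

828 W/m²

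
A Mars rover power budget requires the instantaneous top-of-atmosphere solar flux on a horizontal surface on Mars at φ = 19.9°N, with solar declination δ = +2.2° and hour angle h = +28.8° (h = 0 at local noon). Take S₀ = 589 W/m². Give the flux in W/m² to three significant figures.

493 W/m²

cos θ_z = sin φ sin δ + cos φ cos δ cos h = 0.013066 + 0.823373 = 0.836439.
Flux = S₀ · cos θ_z = 589 × 0.836439 = 492.7 W/m².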